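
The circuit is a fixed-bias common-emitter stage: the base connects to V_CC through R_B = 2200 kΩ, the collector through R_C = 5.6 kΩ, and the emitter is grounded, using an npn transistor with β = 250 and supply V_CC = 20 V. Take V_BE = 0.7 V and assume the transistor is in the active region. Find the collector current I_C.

I_C ≈ 2.2 mA

Base loop: V_CC = I_B·R_B + V_BE, so I_B = (20 − 0.7)/2200 kΩ = 0.00877 mA.
In the active region I_C = β·I_B = 250 × 0.00877 = 2.19 mA.
Collector loop: V_CE = V_CC − I_C·R_C = 20 − 2.19×5.6 = 7.72 V.
Since V_CE = 7.72 V > V_CE(sat) ≈ 0.2 V, the transistor is in the active region as assumed.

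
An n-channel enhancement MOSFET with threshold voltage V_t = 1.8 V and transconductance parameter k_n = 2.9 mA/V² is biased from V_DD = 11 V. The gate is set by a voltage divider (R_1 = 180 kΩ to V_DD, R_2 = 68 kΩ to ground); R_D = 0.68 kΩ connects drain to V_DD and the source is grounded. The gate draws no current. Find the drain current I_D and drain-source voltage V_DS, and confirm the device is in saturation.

I_D ≈ 2.1 mA, V_DS ≈ 9.5 V

V_G = V_DD·R_2/(R_1+R_2) = 11×68/248 = 3.02 V. With the source grounded, V_GS = V_G = 3.02 V.
Assume saturation: I_D = (k_n/2)(V_GS − V_t)² = (2.9/2)×(3.02 − 1.8)² = 1.45×1.22² = 2.14 mA.
V_DS = V_DD − I_D·R_D = 11 − 2.14×0.68 = 9.54 V.
Saturation requires V_DS ≥ V_GS − V_t = 1.22 V; 9.54 ≥ 1.22 ✓.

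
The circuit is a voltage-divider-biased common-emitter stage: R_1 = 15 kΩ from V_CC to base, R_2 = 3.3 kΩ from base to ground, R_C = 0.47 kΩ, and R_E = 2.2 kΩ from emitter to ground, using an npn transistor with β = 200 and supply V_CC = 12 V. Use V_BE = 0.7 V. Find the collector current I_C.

Thevenize the base divider: V_Th = V_CC·R_2/(R_1+R_2) = 12×3.3/18.3 = 2.16 V, R_Th = R_1‖R_2 = 2.7 kΩ.
Base-emitter loop: V_Th = I_B·R_Th + V_BE + (β+1)I_B·R_E, so I_B = (2.16 − 0.7) / (2.7 + 201×2.2) = 0.00329 mA.
I_C = β·I_B = 200×0.00329 = 0.658 mA, and I_E = (β+1)I_B = 0.661 mA.
V_CE = V_CC − I_C·R_C − I_E·R_E = 12 − 0.658×0.47 − 0.661×2.2 = 10.2 V.
V_CE = 10.2 V > 0.2 V confirms active-region operation.

I_C ≈ 0.66 mA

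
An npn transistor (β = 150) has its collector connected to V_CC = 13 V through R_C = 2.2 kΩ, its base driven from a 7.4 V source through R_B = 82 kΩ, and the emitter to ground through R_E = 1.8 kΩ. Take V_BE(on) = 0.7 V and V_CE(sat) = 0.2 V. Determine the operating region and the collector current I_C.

Assume active. Base-emitter loop: I_B = (V_BB − V_BE)/(R_B + (β+1)R_E) = (7.4 − 0.7)/(82 + 151×1.8) = 0.0189 mA.
I_C = β·I_B = 150×0.0189 = 2.84 mA.
V_CE = V_CC − I_C·R_C − I_E·R_E = 13 − 2.84×2.2 − 2.86×1.8 = 1.6 V > V_CE(sat), so the active-region assumption holds.

active; I_C ≈ 2.8 mA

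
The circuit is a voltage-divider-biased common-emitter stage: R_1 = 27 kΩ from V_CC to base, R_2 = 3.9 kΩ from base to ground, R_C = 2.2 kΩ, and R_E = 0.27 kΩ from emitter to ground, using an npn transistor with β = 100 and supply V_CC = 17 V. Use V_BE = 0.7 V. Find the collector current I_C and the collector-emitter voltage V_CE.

Thevenize the base divider: V_Th = V_CC·R_2/(R_1+R_2) = 17×3.9/30.9 = 2.15 V, R_Th = R_1‖R_2 = 3.41 kΩ.
Base-emitter loop: V_Th = I_B·R_Th + V_BE + (β+1)I_B·R_E, so I_B = (2.15 − 0.7) / (3.41 + 101×0.27) = 0.0471 mA.
I_C = β·I_B = 100×0.0471 = 4.71 mA, and I_E = (β+1)I_B = 4.76 mA.
V_CE = V_CC − I_C·R_C − I_E·R_E = 17 − 4.71×2.2 − 4.76×0.27 = 5.35 V.
V_CE = 5.35 V > 0.2 V confirms active-region operation.

I_C ≈ 4.7 mA, V_CE ≈ 5.3 V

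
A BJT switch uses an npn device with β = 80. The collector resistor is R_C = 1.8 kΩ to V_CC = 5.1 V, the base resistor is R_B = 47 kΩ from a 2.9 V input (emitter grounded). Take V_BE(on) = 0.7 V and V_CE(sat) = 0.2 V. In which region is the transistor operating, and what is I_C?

Assume active: I_B = (2.9 − 0.7)/47 = 0.0468 mA, giving I_C = β·I_B = 3.74 mA.
But then V_CE = 5.1 − 3.74×1.8 = -1.64 V < V_CE(sat) = 0.2 V — impossible in the active region.
So the transistor is saturated. With V_CE = 0.2 V, I_C = (V_CC − 0.2)/R_C = 4.9/1.8 = 2.72 mA.
Check: β·I_B = 3.74 mA > I_C = 2.72 mA, confirming saturation.

saturation; I_C ≈ 2.7 mA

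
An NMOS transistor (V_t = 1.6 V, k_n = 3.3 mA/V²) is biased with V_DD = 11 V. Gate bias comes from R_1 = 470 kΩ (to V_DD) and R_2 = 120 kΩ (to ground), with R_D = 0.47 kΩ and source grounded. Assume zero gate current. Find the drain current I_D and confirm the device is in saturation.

I_D ≈ 0.67 mA

V_G = V_DD·R_2/(R_1+R_2) = 11×120/590 = 2.24 V. With the source grounded, V_GS = V_G = 2.24 V.
Assume saturation: I_D = (k_n/2)(V_GS − V_t)² = (3.3/2)×(2.24 − 1.6)² = 1.65×0.637² = 0.67 mA.
V_DS = V_DD − I_D·R_D = 11 − 0.67×0.47 = 10.7 V.
Saturation requires V_DS ≥ V_GS − V_t = 0.637 V; 10.7 ≥ 0.637 ✓.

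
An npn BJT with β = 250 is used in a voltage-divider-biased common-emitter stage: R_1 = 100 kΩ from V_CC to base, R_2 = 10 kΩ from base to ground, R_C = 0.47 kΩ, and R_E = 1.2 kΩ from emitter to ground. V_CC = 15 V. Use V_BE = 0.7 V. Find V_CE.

Thevenize the base divider: V_Th = V_CC·R_2/(R_1+R_2) = 15×10/110 = 1.36 V, R_Th = R_1‖R_2 = 9.09 kΩ.
Base-emitter loop: V_Th = I_B·R_Th + V_BE + (β+1)I_B·R_E, so I_B = (1.36 − 0.7) / (9.09 + 251×1.2) = 0.00214 mA.
I_C = β·I_B = 250×0.00214 = 0.535 mA, and I_E = (β+1)I_B = 0.537 mA.
V_CE = V_CC − I_C·R_C − I_E·R_E = 15 − 0.535×0.47 − 0.537×1.2 = 14.1 V.
V_CE = 14.1 V > 0.2 V confirms active-region operation.

V_CE ≈ 14 V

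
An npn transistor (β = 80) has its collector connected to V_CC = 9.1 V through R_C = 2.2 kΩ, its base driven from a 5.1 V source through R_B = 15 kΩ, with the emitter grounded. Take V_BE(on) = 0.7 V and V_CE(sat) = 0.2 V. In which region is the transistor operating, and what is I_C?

Assume active: I_B = (5.1 − 0.7)/15 = 0.293 mA, giving I_C = β·I_B = 23.5 mA.
But then V_CE = 9.1 − 23.5×2.2 = -42.5 V < V_CE(sat) = 0.2 V — impossible in the active region.
So the transistor is saturated. With V_CE = 0.2 V, I_C = (V_CC − 0.2)/R_C = 8.9/2.2 = 4.05 mA.
Check: β·I_B = 23.5 mA > I_C = 4.05 mA, confirming saturation.

saturation; I_C ≈ 4 mA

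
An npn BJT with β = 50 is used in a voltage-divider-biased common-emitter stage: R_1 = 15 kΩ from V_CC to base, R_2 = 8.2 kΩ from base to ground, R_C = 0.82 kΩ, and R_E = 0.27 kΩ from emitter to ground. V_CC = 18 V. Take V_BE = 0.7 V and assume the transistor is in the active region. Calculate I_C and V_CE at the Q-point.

I_C ≈ 15 mA, V_CE ≈ 1.7 V

Thevenize the base divider: V_Th = V_CC·R_2/(R_1+R_2) = 18×8.2/23.2 = 6.36 V, R_Th = R_1‖R_2 = 5.3 kΩ.
Base-emitter loop: V_Th = I_B·R_Th + V_BE + (β+1)I_B·R_E, so I_B = (6.36 − 0.7) / (5.3 + 51×0.27) = 0.297 mA.
I_C = β·I_B = 50×0.297 = 14.8 mA, and I_E = (β+1)I_B = 15.1 mA.
V_CE = V_CC − I_C·R_C − I_E·R_E = 18 − 14.8×0.82 − 15.1×0.27 = 1.74 V.
V_CE = 1.74 V > 0.2 V confirms active-region operation.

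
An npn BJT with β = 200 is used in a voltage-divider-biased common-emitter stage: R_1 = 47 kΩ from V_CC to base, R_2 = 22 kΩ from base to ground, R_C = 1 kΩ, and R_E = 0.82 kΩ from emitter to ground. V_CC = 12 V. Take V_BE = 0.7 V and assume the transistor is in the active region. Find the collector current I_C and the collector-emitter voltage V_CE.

Thevenize the base divider: V_Th = V_CC·R_2/(R_1+R_2) = 12×22/69 = 3.83 V, R_Th = R_1‖R_2 = 15 kΩ.
Base-emitter loop: V_Th = I_B·R_Th + V_BE + (β+1)I_B·R_E, so I_B = (3.83 − 0.7) / (15 + 201×0.82) = 0.0174 mA.
I_C = β·I_B = 200×0.0174 = 3.48 mA, and I_E = (β+1)I_B = 3.49 mA.
V_CE = V_CC − I_C·R_C − I_E·R_E = 12 − 3.48×1 − 3.49×0.82 = 5.66 V.
V_CE = 5.66 V > 0.2 V confirms active-region operation.

I_C ≈ 3.5 mA, V_CE ≈ 5.7 V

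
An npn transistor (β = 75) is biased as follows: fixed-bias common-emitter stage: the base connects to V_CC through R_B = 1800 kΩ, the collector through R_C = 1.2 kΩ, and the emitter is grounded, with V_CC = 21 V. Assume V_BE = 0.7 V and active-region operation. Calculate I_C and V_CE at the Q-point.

Base loop: V_CC = I_B·R_B + V_BE, so I_B = (21 − 0.7)/1800 kΩ = 0.0113 mA.
In the active region I_C = β·I_B = 75 × 0.0113 = 0.846 mA.
Collector loop: V_CE = V_CC − I_C·R_C = 21 − 0.846×1.2 = 20 V.
Since V_CE = 20 V > V_CE(sat) ≈ 0.2 V, the transistor is in the active region as assumed.

I_C ≈ 0.85 mA, V_CE ≈ 20 V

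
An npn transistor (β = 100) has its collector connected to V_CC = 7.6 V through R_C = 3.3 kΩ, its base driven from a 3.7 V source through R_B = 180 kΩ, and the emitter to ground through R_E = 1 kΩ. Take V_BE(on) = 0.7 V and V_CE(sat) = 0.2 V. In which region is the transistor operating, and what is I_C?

Assume active. Base-emitter loop: I_B = (V_BB − V_BE)/(R_B + (β+1)R_E) = (3.7 − 0.7)/(180 + 101×1) = 0.0107 mA.
I_C = β·I_B = 100×0.0107 = 1.07 mA.
V_CE = V_CC − I_C·R_C − I_E·R_E = 7.6 − 1.07×3.3 − 1.08×1 = 3 V > V_CE(sat), so the active-region assumption holds.

active; I_C ≈ 1.1 mA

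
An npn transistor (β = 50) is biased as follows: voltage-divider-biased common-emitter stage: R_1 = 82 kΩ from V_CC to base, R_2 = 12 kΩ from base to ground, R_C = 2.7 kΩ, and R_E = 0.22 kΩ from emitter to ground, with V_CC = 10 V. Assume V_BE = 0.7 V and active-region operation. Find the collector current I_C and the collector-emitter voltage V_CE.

Thevenize the base divider: V_Th = V_CC·R_2/(R_1+R_2) = 10×12/94 = 1.28 V, R_Th = R_1‖R_2 = 10.5 kΩ.
Base-emitter loop: V_Th = I_B·R_Th + V_BE + (β+1)I_B·R_E, so I_B = (1.28 − 0.7) / (10.5 + 51×0.22) = 0.0266 mA.
I_C = β·I_B = 50×0.0266 = 1.33 mA, and I_E = (β+1)I_B = 1.36 mA.
V_CE = V_CC − I_C·R_C − I_E·R_E = 10 − 1.33×2.7 − 1.36×0.22 = 6.11 V.
V_CE = 6.11 V > 0.2 V confirms active-region operation.

I_C ≈ 1.3 mA, V_CE ≈ 6.1 V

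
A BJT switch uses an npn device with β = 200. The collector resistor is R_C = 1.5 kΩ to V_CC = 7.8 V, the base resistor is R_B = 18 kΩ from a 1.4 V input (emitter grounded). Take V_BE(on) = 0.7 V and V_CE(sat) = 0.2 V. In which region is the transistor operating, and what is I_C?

Assume active: I_B = (1.4 − 0.7)/18 = 0.0389 mA, giving I_C = β·I_B = 7.78 mA.
But then V_CE = 7.8 − 7.78×1.5 = -3.87 V < V_CE(sat) = 0.2 V — impossible in the active region.
So the transistor is saturated. With V_CE = 0.2 V, I_C = (V_CC − 0.2)/R_C = 7.6/1.5 = 5.07 mA.
Check: β·I_B = 7.78 mA > I_C = 5.07 mA, confirming saturation.

saturation; I_C ≈ 5.1 mA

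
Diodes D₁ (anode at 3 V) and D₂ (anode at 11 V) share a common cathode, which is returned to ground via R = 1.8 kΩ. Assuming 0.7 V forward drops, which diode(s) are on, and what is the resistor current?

Only D₂ conducts; I_R ≈ 5.7 mA

Assume both conduct. Then node N would need to be at both 3−0.7 = 2.3 V and 11−0.7 = 10.3 V, which is impossible.
Assume only D₂ conducts: V_N = 11 − 0.7 = 10.3 V, so I_R = 10.3/1.8 = 5.72 mA.
Check D₁: its anode-to-cathode voltage is 3 − 10.3 = -7.3 V < 0.7 V, so it is off. The assumption is consistent.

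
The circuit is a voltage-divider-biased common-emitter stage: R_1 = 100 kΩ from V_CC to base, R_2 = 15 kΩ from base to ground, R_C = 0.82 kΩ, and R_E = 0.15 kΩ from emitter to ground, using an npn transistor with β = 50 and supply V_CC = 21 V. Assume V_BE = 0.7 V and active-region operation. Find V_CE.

Thevenize the base divider: V_Th = V_CC·R_2/(R_1+R_2) = 21×15/115 = 2.74 V, R_Th = R_1‖R_2 = 13 kΩ.
Base-emitter loop: V_Th = I_B·R_Th + V_BE + (β+1)I_B·R_E, so I_B = (2.74 − 0.7) / (13 + 51×0.15) = 0.0985 mA.
I_C = β·I_B = 50×0.0985 = 4.93 mA, and I_E = (β+1)I_B = 5.03 mA.
V_CE = V_CC − I_C·R_C − I_E·R_E = 21 − 4.93×0.82 − 5.03×0.15 = 16.2 V.
V_CE = 16.2 V > 0.2 V confirms active-region operation.

V_CE ≈ 16 V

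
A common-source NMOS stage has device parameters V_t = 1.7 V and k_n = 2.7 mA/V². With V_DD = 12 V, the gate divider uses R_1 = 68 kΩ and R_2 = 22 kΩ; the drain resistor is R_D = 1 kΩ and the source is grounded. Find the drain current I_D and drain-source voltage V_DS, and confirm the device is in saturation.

I_D ≈ 2.1 mA, V_DS ≈ 9.9 V

V_G = V_DD·R_2/(R_1+R_2) = 12×22/90 = 2.93 V. With the source grounded, V_GS = V_G = 2.93 V.
Assume saturation: I_D = (k_n/2)(V_GS − V_t)² = (2.7/2)×(2.93 − 1.7)² = 1.35×1.23² = 2.05 mA.
V_DS = V_DD − I_D·R_D = 12 − 2.05×1 = 9.95 V.
Saturation requires V_DS ≥ V_GS − V_t = 1.23 V; 9.95 ≥ 1.23 ✓.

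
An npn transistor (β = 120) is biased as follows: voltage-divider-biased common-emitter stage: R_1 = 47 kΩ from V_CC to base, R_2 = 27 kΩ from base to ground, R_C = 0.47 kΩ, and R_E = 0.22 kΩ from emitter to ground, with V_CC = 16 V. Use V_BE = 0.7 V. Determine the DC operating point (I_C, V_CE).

Thevenize the base divider: V_Th = V_CC·R_2/(R_1+R_2) = 16×27/74 = 5.84 V, R_Th = R_1‖R_2 = 17.1 kΩ.
Base-emitter loop: V_Th = I_B·R_Th + V_BE + (β+1)I_B·R_E, so I_B = (5.84 − 0.7) / (17.1 + 121×0.22) = 0.117 mA.
I_C = β·I_B = 120×0.117 = 14.1 mA, and I_E = (β+1)I_B = 14.2 mA.
V_CE = V_CC − I_C·R_C − I_E·R_E = 16 − 14.1×0.47 − 14.2×0.22 = 6.25 V.
V_CE = 6.25 V > 0.2 V confirms active-region operation.

I_C ≈ 14 mA, V_CE ≈ 6.3 V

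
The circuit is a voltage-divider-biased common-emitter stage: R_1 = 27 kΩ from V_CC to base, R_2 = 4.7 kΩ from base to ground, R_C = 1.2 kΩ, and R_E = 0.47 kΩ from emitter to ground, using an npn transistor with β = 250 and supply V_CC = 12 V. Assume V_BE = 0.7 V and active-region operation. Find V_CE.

V_CE ≈ 8.3 V

Thevenize the base divider: V_Th = V_CC·R_2/(R_1+R_2) = 12×4.7/31.7 = 1.78 V, R_Th = R_1‖R_2 = 4 kΩ.
Base-emitter loop: V_Th = I_B·R_Th + V_BE + (β+1)I_B·R_E, so I_B = (1.78 − 0.7) / (4 + 251×0.47) = 0.00885 mA.
I_C = β·I_B = 250×0.00885 = 2.21 mA, and I_E = (β+1)I_B = 2.22 mA.
V_CE = V_CC − I_C·R_C − I_E·R_E = 12 − 2.21×1.2 − 2.22×0.47 = 8.3 V.
V_CE = 8.3 V > 0.2 V confirms active-region operation.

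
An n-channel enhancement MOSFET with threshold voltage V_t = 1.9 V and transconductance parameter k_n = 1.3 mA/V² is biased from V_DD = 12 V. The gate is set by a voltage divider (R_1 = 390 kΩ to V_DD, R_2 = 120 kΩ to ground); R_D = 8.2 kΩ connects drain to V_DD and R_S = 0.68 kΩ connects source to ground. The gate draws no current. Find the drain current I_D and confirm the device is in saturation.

I_D ≈ 0.32 mA

V_G = V_DD·R_2/(R_1+R_2) = 12×120/510 = 2.82 V.
Assume saturation: I_D = (k_n/2)(V_GS − V_t)² with V_GS = V_G − I_D·R_S = 2.82 − 0.68·I_D.
Substituting gives 0.301·I_D² − 1.82·I_D + 0.554 = 0, with roots I_D = 0.322 or 5.72 mA.
The root I_D = 5.72 mA gives V_GS = -1.07 V ≤ V_t, so take I_D = 0.322 mA.
Then V_GS = 2.6 V and V_DS = V_DD − I_D(R_D+R_S) = 12 − 0.322×8.88 = 9.14 V.
Saturation requires V_DS ≥ V_GS − V_t = 0.704 V; 9.14 ≥ 0.704 ✓.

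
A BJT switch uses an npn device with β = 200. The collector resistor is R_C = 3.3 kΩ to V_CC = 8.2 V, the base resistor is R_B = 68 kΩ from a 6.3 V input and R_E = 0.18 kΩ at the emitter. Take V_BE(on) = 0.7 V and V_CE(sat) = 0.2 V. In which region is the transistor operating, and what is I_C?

Assume active: I_B = (6.3 − 0.7)/(68 + 201×0.18) = 0.0538 mA, I_C = β·I_B = 10.8 mA.
Then V_CE = 8.2 − 10.8×3.3 − 10.8×0.18 = -29.2 V < 0.2 V — the active assumption fails.
Re-solve with V_CE = 0.2 V. KCL at the emitter: V_E/R_E = (V_BB−0.7−V_E)/R_B + (V_CC−0.2−V_E)/R_C, giving V_E = 0.427 V.
I_C = (V_CC − 0.2 − V_E)/R_C = (8 − 0.427)/3.3 = 2.29 mA.
Check: I_B = (5.6 − 0.427)/68 = 0.0761 mA, and β·I_B = 15.2 mA > I_C, confirming saturation.

saturation; I_C ≈ 2.3 mA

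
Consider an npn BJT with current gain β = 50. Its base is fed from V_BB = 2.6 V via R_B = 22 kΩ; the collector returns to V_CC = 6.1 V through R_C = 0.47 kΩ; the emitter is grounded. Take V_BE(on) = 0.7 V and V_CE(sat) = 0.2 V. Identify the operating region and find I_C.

Assume active. Base-emitter loop: I_B = (V_BB − V_BE)/R_B = (2.6 − 0.7)/22 = 0.0864 mA.
I_C = β·I_B = 50×0.0864 = 4.32 mA.
V_CE = V_CC − I_C·R_C = 6.1 − 4.32×0.47 = 4.07 V > V_CE(sat), so the active-region assumption holds.

active; I_C ≈ 4.3 mA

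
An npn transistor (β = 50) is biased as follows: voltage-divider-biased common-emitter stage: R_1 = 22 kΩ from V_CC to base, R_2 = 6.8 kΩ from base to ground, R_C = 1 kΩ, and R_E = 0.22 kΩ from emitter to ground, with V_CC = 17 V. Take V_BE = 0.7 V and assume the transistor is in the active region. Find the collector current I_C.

I_C ≈ 10 mA

Thevenize the base divider: V_Th = V_CC·R_2/(R_1+R_2) = 17×6.8/28.8 = 4.01 V, R_Th = R_1‖R_2 = 5.19 kΩ.
Base-emitter loop: V_Th = I_B·R_Th + V_BE + (β+1)I_B·R_E, so I_B = (4.01 − 0.7) / (5.19 + 51×0.22) = 0.202 mA.
I_C = β·I_B = 50×0.202 = 10.1 mA, and I_E = (β+1)I_B = 10.3 mA.
V_CE = V_CC − I_C·R_C − I_E·R_E = 17 − 10.1×1 − 10.3×0.22 = 4.64 V.
V_CE = 4.64 V > 0.2 V confirms active-region operation.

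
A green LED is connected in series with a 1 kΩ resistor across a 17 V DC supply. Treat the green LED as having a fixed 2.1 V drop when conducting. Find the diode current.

I ≈ 15 mA

KVL around the loop: 17 = V_D + I·R = 2.1 + I × 1 kΩ.
So I = (17 − 2.1) / 1 kΩ = 14.9 / 1 = 14.9 mA.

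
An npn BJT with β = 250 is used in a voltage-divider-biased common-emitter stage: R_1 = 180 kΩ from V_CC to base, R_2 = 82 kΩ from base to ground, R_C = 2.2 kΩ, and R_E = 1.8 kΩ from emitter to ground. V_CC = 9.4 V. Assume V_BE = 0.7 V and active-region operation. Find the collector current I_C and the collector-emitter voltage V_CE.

Thevenize the base divider: V_Th = V_CC·R_2/(R_1+R_2) = 9.4×82/262 = 2.94 V, R_Th = R_1‖R_2 = 56.3 kΩ.
Base-emitter loop: V_Th = I_B·R_Th + V_BE + (β+1)I_B·R_E, so I_B = (2.94 − 0.7) / (56.3 + 251×1.8) = 0.00441 mA.
I_C = β·I_B = 250×0.00441 = 1.1 mA, and I_E = (β+1)I_B = 1.11 mA.
V_CE = V_CC − I_C·R_C − I_E·R_E = 9.4 − 1.1×2.2 − 1.11×1.8 = 4.98 V.
V_CE = 4.98 V > 0.2 V confirms active-region operation.

I_C ≈ 1.1 mA, V_CE ≈ 5 V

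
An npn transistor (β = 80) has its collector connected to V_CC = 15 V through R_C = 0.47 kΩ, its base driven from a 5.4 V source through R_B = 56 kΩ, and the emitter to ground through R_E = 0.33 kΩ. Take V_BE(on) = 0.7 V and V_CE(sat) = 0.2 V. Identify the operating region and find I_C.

Assume active. Base-emitter loop: I_B = (V_BB − V_BE)/(R_B + (β+1)R_E) = (5.4 − 0.7)/(56 + 81×0.33) = 0.0568 mA.
I_C = β·I_B = 80×0.0568 = 4.54 mA.
V_CE = V_CC − I_C·R_C − I_E·R_E = 15 − 4.54×0.47 − 4.6×0.33 = 11.3 V > V_CE(sat), so the active-region assumption holds.

active; I_C ≈ 4.5 mA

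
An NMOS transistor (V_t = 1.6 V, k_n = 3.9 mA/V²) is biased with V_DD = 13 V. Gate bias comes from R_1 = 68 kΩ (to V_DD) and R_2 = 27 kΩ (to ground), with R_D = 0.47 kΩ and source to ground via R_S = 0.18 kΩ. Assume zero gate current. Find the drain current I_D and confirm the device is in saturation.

I_D ≈ 3.8 mA

V_G = V_DD·R_2/(R_1+R_2) = 13×27/95 = 3.69 V.
Assume saturation: I_D = (k_n/2)(V_GS − V_t)² with V_GS = V_G − I_D·R_S = 3.69 − 0.18·I_D.
Substituting gives 0.0632·I_D² − 2.47·I_D + 8.56 = 0, with roots I_D = 3.84 or 35.3 mA.
The root I_D = 35.3 mA gives V_GS = -2.65 V ≤ V_t, so take I_D = 3.84 mA.
Then V_GS = 3 V and V_DS = V_DD − I_D(R_D+R_S) = 13 − 3.84×0.65 = 10.5 V.
Saturation requires V_DS ≥ V_GS − V_t = 1.4 V; 10.5 ≥ 1.4 ✓.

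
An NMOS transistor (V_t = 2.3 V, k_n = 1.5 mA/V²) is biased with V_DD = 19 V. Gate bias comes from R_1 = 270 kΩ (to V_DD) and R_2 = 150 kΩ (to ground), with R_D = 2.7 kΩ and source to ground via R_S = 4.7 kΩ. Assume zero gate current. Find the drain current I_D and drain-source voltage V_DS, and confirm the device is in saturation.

V_G = V_DD·R_2/(R_1+R_2) = 19×150/420 = 6.79 V.
Assume saturation: I_D = (k_n/2)(V_GS − V_t)² with V_GS = V_G − I_D·R_S = 6.79 − 4.7·I_D.
Substituting gives 16.6·I_D² − 32.6·I_D + 15.1 = 0, with roots I_D = 0.743 or 1.23 mA.
The root I_D = 1.23 mA gives V_GS = 1.02 V ≤ V_t, so take I_D = 0.743 mA.
Then V_GS = 3.3 V and V_DS = V_DD − I_D(R_D+R_S) = 19 − 0.743×7.4 = 13.5 V.
Saturation requires V_DS ≥ V_GS − V_t = 0.995 V; 13.5 ≥ 0.995 ✓.

I_D ≈ 0.74 mA, V_DS ≈ 14 V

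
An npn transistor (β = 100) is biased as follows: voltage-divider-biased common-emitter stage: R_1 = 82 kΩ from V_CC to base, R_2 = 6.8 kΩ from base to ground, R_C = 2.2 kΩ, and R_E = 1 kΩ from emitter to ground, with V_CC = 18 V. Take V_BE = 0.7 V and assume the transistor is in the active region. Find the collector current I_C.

Thevenize the base divider: V_Th = V_CC·R_2/(R_1+R_2) = 18×6.8/88.8 = 1.38 V, R_Th = R_1‖R_2 = 6.28 kΩ.
Base-emitter loop: V_Th = I_B·R_Th + V_BE + (β+1)I_B·R_E, so I_B = (1.38 − 0.7) / (6.28 + 101×1) = 0.00632 mA.
I_C = β·I_B = 100×0.00632 = 0.632 mA, and I_E = (β+1)I_B = 0.639 mA.
V_CE = V_CC − I_C·R_C − I_E·R_E = 18 − 0.632×2.2 − 0.639×1 = 16 V.
V_CE = 16 V > 0.2 V confirms active-region operation.

I_C ≈ 0.63 mA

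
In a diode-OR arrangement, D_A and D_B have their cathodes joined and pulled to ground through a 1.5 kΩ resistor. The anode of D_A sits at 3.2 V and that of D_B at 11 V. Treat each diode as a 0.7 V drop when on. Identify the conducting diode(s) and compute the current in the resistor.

Only D_B conducts; I_R ≈ 6.9 mA

Assume both conduct. Then node N would need to be at both 3.2−0.7 = 2.5 V and 11−0.7 = 10.3 V, which is impossible.
Assume only D_B conducts: V_N = 11 − 0.7 = 10.3 V, so I_R = 10.3/1.5 = 6.87 mA.
Check D_A: its anode-to-cathode voltage is 3.2 − 10.3 = -7.1 V < 0.7 V, so it is off. The assumption is consistent.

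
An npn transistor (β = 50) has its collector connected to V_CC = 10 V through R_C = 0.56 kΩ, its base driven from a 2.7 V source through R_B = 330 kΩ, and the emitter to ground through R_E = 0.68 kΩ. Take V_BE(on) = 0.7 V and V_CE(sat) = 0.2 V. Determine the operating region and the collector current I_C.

active; I_C ≈ 0.27 mA

Assume active. Base-emitter loop: I_B = (V_BB − V_BE)/(R_B + (β+1)R_E) = (2.7 − 0.7)/(330 + 51×0.68) = 0.00548 mA.
I_C = β·I_B = 50×0.00548 = 0.274 mA.
V_CE = V_CC − I_C·R_C − I_E·R_E = 10 − 0.274×0.56 − 0.28×0.68 = 9.66 V > V_CE(sat), so the active-region assumption holds.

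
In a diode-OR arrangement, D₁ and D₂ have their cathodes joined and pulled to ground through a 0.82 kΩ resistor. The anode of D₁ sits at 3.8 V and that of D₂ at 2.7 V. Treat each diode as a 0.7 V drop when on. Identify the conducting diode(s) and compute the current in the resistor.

Only D₁ conducts; I_R ≈ 3.8 mA

Assume both conduct. Then node N would need to be at both 3.8−0.7 = 3.1 V and 2.7−0.7 = 2 V, which is impossible.
Assume only D₁ conducts: V_N = 3.8 − 0.7 = 3.1 V, so I_R = 3.1/0.82 = 3.78 mA.
Check D₂: its anode-to-cathode voltage is 2.7 − 3.1 = -0.4 V < 0.7 V, so it is off. The assumption is consistent.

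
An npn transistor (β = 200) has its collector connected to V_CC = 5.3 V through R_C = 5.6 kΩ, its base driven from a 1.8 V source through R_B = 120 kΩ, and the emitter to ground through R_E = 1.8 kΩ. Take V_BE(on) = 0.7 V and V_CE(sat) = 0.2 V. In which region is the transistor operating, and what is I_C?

active; I_C ≈ 0.46 mA

Assume active. Base-emitter loop: I_B = (V_BB − V_BE)/(R_B + (β+1)R_E) = (1.8 − 0.7)/(120 + 201×1.8) = 0.00228 mA.
I_C = β·I_B = 200×0.00228 = 0.457 mA.
V_CE = V_CC − I_C·R_C − I_E·R_E = 5.3 − 0.457×5.6 − 0.459×1.8 = 1.92 V > V_CE(sat), so the active-region assumption holds.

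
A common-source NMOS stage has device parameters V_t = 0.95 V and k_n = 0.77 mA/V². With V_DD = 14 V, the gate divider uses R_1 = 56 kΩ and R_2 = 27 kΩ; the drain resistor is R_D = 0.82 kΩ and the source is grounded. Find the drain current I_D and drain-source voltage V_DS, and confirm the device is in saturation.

I_D ≈ 5 mA, V_DS ≈ 9.9 V

V_G = V_DD·R_2/(R_1+R_2) = 14×27/83 = 4.55 V. With the source grounded, V_GS = V_G = 4.55 V.
Assume saturation: I_D = (k_n/2)(V_GS − V_t)² = (0.77/2)×(4.55 − 0.95)² = 0.385×3.6² = 5 mA.
V_DS = V_DD − I_D·R_D = 14 − 5×0.82 = 9.9 V.
Saturation requires V_DS ≥ V_GS − V_t = 3.6 V; 9.9 ≥ 3.6 ✓.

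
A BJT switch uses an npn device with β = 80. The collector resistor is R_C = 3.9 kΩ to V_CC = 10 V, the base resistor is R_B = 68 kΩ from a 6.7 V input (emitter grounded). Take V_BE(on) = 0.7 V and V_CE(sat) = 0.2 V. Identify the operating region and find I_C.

saturation; I_C ≈ 2.5 mA

Assume active: I_B = (6.7 − 0.7)/68 = 0.0882 mA, giving I_C = β·I_B = 7.06 mA.
But then V_CE = 10 − 7.06×3.9 = -17.5 V < V_CE(sat) = 0.2 V — impossible in the active region.
So the transistor is saturated. With V_CE = 0.2 V, I_C = (V_CC − 0.2)/R_C = 9.8/3.9 = 2.51 mA.
Check: β·I_B = 7.06 mA > I_C = 2.51 mA, confirming saturation.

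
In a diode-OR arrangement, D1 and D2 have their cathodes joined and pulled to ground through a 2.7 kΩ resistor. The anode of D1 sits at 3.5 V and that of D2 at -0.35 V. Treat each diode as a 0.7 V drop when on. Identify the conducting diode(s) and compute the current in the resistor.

Only D1 conducts; I_R ≈ 1 mA

Assume both conduct. Then node N would need to be at both 3.5−0.7 = 2.8 V and -0.35−0.7 = -1.05 V, which is impossible.
Assume only D1 conducts: V_N = 3.5 − 0.7 = 2.8 V, so I_R = 2.8/2.7 = 1.04 mA.
Check D2: its anode-to-cathode voltage is -0.35 − 2.8 = -3.15 V < 0.7 V, so it is off. The assumption is consistent.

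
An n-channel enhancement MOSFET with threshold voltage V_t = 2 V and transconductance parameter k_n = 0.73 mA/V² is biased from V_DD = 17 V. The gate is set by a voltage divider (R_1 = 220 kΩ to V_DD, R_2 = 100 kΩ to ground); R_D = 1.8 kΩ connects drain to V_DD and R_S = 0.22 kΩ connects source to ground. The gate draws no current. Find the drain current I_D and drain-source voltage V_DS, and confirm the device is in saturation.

V_G = V_DD·R_2/(R_1+R_2) = 17×100/320 = 5.31 V.
Assume saturation: I_D = (k_n/2)(V_GS − V_t)² with V_GS = V_G − I_D·R_S = 5.31 − 0.22·I_D.
Substituting gives 0.0177·I_D² − 1.53·I_D + 4.01 = 0, with roots I_D = 2.7 or 84 mA.
The root I_D = 84 mA gives V_GS = -13.2 V ≤ V_t, so take I_D = 2.7 mA.
Then V_GS = 4.72 V and V_DS = V_DD − I_D(R_D+R_S) = 17 − 2.7×2.02 = 11.5 V.
Saturation requires V_DS ≥ V_GS − V_t = 2.72 V; 11.5 ≥ 2.72 ✓.

I_D ≈ 2.7 mA, V_DS ≈ 12 V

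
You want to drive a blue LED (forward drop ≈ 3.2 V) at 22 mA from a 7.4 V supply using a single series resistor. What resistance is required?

The resistor drops V_S − V_D = 7.4 − 3.2 = 4.2 V at 22 mA.
R = 4.2 V / 22 mA = 0.191 kΩ.

R ≈ 0.19 kΩ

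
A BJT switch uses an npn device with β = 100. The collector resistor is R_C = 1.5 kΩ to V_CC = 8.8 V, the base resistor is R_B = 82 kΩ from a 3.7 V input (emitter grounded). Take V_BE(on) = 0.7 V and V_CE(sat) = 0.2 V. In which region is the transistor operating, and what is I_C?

active; I_C ≈ 3.7 mA

Assume active. Base-emitter loop: I_B = (V_BB − V_BE)/R_B = (3.7 − 0.7)/82 = 0.0366 mA.
I_C = β·I_B = 100×0.0366 = 3.66 mA.
V_CE = V_CC − I_C·R_C = 8.8 − 3.66×1.5 = 3.31 V > V_CE(sat), so the active-region assumption holds.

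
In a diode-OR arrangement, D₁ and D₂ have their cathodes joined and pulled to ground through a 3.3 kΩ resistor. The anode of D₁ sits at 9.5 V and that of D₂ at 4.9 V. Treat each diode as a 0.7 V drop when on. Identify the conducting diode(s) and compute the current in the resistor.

Only D₁ conducts; I_R ≈ 2.7 mA

Assume both conduct. Then node N would need to be at both 9.5−0.7 = 8.8 V and 4.9−0.7 = 4.2 V, which is impossible.
Assume only D₁ conducts: V_N = 9.5 − 0.7 = 8.8 V, so I_R = 8.8/3.3 = 2.67 mA.
Check D₂: its anode-to-cathode voltage is 4.9 − 8.8 = -3.9 V < 0.7 V, so it is off. The assumption is consistent.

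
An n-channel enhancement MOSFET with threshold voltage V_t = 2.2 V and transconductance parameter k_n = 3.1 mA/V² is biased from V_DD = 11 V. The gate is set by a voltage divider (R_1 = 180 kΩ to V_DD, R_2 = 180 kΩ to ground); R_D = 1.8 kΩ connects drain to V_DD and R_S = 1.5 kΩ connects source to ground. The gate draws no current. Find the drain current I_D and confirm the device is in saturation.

I_D ≈ 1.5 mA

V_G = V_DD·R_2/(R_1+R_2) = 11×180/360 = 5.5 V.
Assume saturation: I_D = (k_n/2)(V_GS − V_t)² with V_GS = V_G − I_D·R_S = 5.5 − 1.5·I_D.
Substituting gives 3.49·I_D² − 16.3·I_D + 16.9 = 0, with roots I_D = 1.54 or 3.15 mA.
The root I_D = 3.15 mA gives V_GS = 0.774 V ≤ V_t, so take I_D = 1.54 mA.
Then V_GS = 3.2 V and V_DS = V_DD − I_D(R_D+R_S) = 11 − 1.54×3.3 = 5.93 V.
Saturation requires V_DS ≥ V_GS − V_t = 0.996 V; 5.93 ≥ 0.996 ✓.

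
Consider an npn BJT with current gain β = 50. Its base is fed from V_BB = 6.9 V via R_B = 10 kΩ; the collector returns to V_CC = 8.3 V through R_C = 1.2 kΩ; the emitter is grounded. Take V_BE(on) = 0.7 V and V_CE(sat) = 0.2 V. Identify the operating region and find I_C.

saturation; I_C ≈ 6.8 mA

Assume active: I_B = (6.9 − 0.7)/10 = 0.62 mA, giving I_C = β·I_B = 31 mA.
But then V_CE = 8.3 − 31×1.2 = -28.9 V < V_CE(sat) = 0.2 V — impossible in the active region.
So the transistor is saturated. With V_CE = 0.2 V, I_C = (V_CC − 0.2)/R_C = 8.1/1.2 = 6.75 mA.
Check: β·I_B = 31 mA > I_C = 6.75 mA, confirming saturation.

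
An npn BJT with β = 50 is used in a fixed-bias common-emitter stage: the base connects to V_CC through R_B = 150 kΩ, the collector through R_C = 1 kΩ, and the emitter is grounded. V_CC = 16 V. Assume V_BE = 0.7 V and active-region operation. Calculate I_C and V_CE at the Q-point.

I_C ≈ 5.1 mA, V_CE ≈ 11 V

Base loop: V_CC = I_B·R_B + V_BE, so I_B = (16 − 0.7)/150 kΩ = 0.102 mA.
In the active region I_C = β·I_B = 50 × 0.102 = 5.1 mA.
Collector loop: V_CE = V_CC − I_C·R_C = 16 − 5.1×1 = 10.9 V.
Since V_CE = 10.9 V > V_CE(sat) ≈ 0.2 V, the transistor is in the active region as assumed.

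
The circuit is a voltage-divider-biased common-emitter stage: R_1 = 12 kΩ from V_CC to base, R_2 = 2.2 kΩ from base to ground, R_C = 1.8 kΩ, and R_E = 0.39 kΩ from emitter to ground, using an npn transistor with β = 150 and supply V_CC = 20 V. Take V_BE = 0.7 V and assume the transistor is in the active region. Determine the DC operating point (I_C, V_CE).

I_C ≈ 5.9 mA, V_CE ≈ 7 V

Thevenize the base divider: V_Th = V_CC·R_2/(R_1+R_2) = 20×2.2/14.2 = 3.1 V, R_Th = R_1‖R_2 = 1.86 kΩ.
Base-emitter loop: V_Th = I_B·R_Th + V_BE + (β+1)I_B·R_E, so I_B = (3.1 − 0.7) / (1.86 + 151×0.39) = 0.0395 mA.
I_C = β·I_B = 150×0.0395 = 5.92 mA, and I_E = (β+1)I_B = 5.96 mA.
V_CE = V_CC − I_C·R_C − I_E·R_E = 20 − 5.92×1.8 − 5.96×0.39 = 7.01 V.
V_CE = 7.01 V > 0.2 V confirms active-region operation.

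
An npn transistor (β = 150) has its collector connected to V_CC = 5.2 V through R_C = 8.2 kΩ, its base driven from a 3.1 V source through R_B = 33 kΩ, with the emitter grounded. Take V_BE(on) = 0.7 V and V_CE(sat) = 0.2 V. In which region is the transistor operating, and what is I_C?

saturation; I_C ≈ 0.61 mA

Assume active: I_B = (3.1 − 0.7)/33 = 0.0727 mA, giving I_C = β·I_B = 10.9 mA.
But then V_CE = 5.2 − 10.9×8.2 = -84.3 V < V_CE(sat) = 0.2 V — impossible in the active region.
So the transistor is saturated. With V_CE = 0.2 V, I_C = (V_CC − 0.2)/R_C = 5/8.2 = 0.61 mA.
Check: β·I_B = 10.9 mA > I_C = 0.61 mA, confirming saturation.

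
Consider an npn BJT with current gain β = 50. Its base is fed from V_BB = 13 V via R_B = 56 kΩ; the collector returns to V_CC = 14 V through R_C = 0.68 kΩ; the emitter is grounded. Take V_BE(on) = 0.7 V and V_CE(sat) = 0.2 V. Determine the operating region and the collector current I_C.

active; I_C ≈ 11 mA

Assume active. Base-emitter loop: I_B = (V_BB − V_BE)/R_B = (13 − 0.7)/56 = 0.22 mA.
I_C = β·I_B = 50×0.22 = 11 mA.
V_CE = V_CC − I_C·R_C = 14 − 11×0.68 = 6.53 V > V_CE(sat), so the active-region assumption holds.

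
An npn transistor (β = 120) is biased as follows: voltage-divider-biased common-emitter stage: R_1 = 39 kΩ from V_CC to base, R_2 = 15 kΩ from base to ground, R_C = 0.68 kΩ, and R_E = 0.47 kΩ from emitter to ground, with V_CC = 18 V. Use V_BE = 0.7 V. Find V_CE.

Thevenize the base divider: V_Th = V_CC·R_2/(R_1+R_2) = 18×15/54 = 5 V, R_Th = R_1‖R_2 = 10.8 kΩ.
Base-emitter loop: V_Th = I_B·R_Th + V_BE + (β+1)I_B·R_E, so I_B = (5 − 0.7) / (10.8 + 121×0.47) = 0.0635 mA.
I_C = β·I_B = 120×0.0635 = 7.62 mA, and I_E = (β+1)I_B = 7.68 mA.
V_CE = V_CC − I_C·R_C − I_E·R_E = 18 − 7.62×0.68 − 7.68×0.47 = 9.21 V.
V_CE = 9.21 V > 0.2 V confirms active-region operation.

V_CE ≈ 9.2 V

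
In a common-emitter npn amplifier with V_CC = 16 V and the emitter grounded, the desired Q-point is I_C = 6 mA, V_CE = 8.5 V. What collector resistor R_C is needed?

Collector loop: V_CC = I_C·R_C + V_CE.
R_C = (V_CC − V_CE)/I_C = (16 − 8.5)/6 = 1.25 kΩ.

R_C ≈ 1.2 kΩ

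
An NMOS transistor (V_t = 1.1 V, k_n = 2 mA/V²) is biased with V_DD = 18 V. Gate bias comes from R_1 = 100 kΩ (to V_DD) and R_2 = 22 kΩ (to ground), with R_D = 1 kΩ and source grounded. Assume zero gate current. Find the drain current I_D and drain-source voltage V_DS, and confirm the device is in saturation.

V_G = V_DD·R_2/(R_1+R_2) = 18×22/122 = 3.25 V. With the source grounded, V_GS = V_G = 3.25 V.
Assume saturation: I_D = (k_n/2)(V_GS − V_t)² = (2/2)×(3.25 − 1.1)² = 1×2.15² = 4.6 mA.
V_DS = V_DD − I_D·R_D = 18 − 4.6×1 = 13.4 V.
Saturation requires V_DS ≥ V_GS − V_t = 2.15 V; 13.4 ≥ 2.15 ✓.

I_D ≈ 4.6 mA, V_DS ≈ 13 V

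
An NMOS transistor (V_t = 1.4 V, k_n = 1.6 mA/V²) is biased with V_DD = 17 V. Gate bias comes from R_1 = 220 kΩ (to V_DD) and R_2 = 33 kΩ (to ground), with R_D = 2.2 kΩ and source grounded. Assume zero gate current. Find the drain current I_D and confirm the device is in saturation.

V_G = V_DD·R_2/(R_1+R_2) = 17×33/253 = 2.22 V. With the source grounded, V_GS = V_G = 2.22 V.
Assume saturation: I_D = (k_n/2)(V_GS − V_t)² = (1.6/2)×(2.22 − 1.4)² = 0.8×0.817² = 0.535 mA.
V_DS = V_DD − I_D·R_D = 17 − 0.535×2.2 = 15.8 V.
Saturation requires V_DS ≥ V_GS − V_t = 0.817 V; 15.8 ≥ 0.817 ✓.

I_D ≈ 0.53 mA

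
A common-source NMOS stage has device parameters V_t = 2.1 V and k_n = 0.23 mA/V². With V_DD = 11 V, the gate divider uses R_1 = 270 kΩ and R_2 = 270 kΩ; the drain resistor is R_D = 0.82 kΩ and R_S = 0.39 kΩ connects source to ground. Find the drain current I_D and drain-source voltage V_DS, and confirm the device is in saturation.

I_D ≈ 1 mA, V_DS ≈ 9.8 V

V_G = V_DD·R_2/(R_1+R_2) = 11×270/540 = 5.5 V.
Assume saturation: I_D = (k_n/2)(V_GS − V_t)² with V_GS = V_G − I_D·R_S = 5.5 − 0.39·I_D.
Substituting gives 0.0175·I_D² − 1.3·I_D + 1.33 = 0, with roots I_D = 1.03 or 73.6 mA.
The root I_D = 73.6 mA gives V_GS = -23.2 V ≤ V_t, so take I_D = 1.03 mA.
Then V_GS = 5.1 V and V_DS = V_DD − I_D(R_D+R_S) = 11 − 1.03×1.21 = 9.75 V.
Saturation requires V_DS ≥ V_GS − V_t = 3 V; 9.75 ≥ 3 ✓.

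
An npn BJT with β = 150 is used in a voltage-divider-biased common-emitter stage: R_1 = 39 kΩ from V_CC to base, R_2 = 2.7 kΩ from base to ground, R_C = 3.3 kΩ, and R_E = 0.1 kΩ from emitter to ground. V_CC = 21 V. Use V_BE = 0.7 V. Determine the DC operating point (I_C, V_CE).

I_C ≈ 5.6 mA, V_CE ≈ 1.9 V

Thevenize the base divider: V_Th = V_CC·R_2/(R_1+R_2) = 21×2.7/41.7 = 1.36 V, R_Th = R_1‖R_2 = 2.53 kΩ.
Base-emitter loop: V_Th = I_B·R_Th + V_BE + (β+1)I_B·R_E, so I_B = (1.36 − 0.7) / (2.53 + 151×0.1) = 0.0374 mA.
I_C = β·I_B = 150×0.0374 = 5.61 mA, and I_E = (β+1)I_B = 5.65 mA.
V_CE = V_CC − I_C·R_C − I_E·R_E = 21 − 5.61×3.3 − 5.65×0.1 = 1.91 V.
V_CE = 1.91 V > 0.2 V confirms active-region operation.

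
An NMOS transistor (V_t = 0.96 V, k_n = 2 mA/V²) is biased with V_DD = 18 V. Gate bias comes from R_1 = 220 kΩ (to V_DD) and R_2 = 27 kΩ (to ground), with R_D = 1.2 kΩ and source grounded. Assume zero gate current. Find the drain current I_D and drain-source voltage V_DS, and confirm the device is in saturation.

V_G = V_DD·R_2/(R_1+R_2) = 18×27/247 = 1.97 V. With the source grounded, V_GS = V_G = 1.97 V.
Assume saturation: I_D = (k_n/2)(V_GS − V_t)² = (2/2)×(1.97 − 0.96)² = 1×1.01² = 1.02 mA.
V_DS = V_DD − I_D·R_D = 18 − 1.02×1.2 = 16.8 V.
Saturation requires V_DS ≥ V_GS − V_t = 1.01 V; 16.8 ≥ 1.01 ✓.

I_D ≈ 1 mA, V_DS ≈ 17 V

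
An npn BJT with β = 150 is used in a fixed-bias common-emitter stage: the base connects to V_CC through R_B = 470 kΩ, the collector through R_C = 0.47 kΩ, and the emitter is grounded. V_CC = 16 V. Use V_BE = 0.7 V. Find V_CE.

V_CE ≈ 14 V

Base loop: V_CC = I_B·R_B + V_BE, so I_B = (16 − 0.7)/470 kΩ = 0.0326 mA.
In the active region I_C = β·I_B = 150 × 0.0326 = 4.88 mA.
Collector loop: V_CE = V_CC − I_C·R_C = 16 − 4.88×0.47 = 13.7 V.
Since V_CE = 13.7 V > V_CE(sat) ≈ 0.2 V, the transistor is in the active region as assumed.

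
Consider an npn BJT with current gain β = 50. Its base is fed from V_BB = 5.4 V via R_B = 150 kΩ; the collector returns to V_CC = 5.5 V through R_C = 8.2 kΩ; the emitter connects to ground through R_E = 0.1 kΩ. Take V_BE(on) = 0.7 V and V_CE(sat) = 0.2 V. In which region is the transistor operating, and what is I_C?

saturation; I_C ≈ 0.64 mA

Assume active: I_B = (5.4 − 0.7)/(150 + 51×0.1) = 0.0303 mA, I_C = β·I_B = 1.52 mA.
Then V_CE = 5.5 − 1.52×8.2 − 1.55×0.1 = -7.08 V < 0.2 V — the active assumption fails.
Re-solve with V_CE = 0.2 V. KCL at the emitter: V_E/R_E = (V_BB−0.7−V_E)/R_B + (V_CC−0.2−V_E)/R_C, giving V_E = 0.0669 V.
I_C = (V_CC − 0.2 − V_E)/R_C = (5.3 − 0.0669)/8.2 = 0.638 mA.
Check: I_B = (4.7 − 0.0669)/150 = 0.0309 mA, and β·I_B = 1.54 mA > I_C, confirming saturation.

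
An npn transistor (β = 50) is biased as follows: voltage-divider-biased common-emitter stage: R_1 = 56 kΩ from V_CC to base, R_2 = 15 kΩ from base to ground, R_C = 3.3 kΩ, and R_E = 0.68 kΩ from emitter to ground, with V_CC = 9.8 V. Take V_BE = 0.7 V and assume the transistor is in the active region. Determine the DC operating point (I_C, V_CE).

Thevenize the base divider: V_Th = V_CC·R_2/(R_1+R_2) = 9.8×15/71 = 2.07 V, R_Th = R_1‖R_2 = 11.8 kΩ.
Base-emitter loop: V_Th = I_B·R_Th + V_BE + (β+1)I_B·R_E, so I_B = (2.07 − 0.7) / (11.8 + 51×0.68) = 0.0295 mA.
I_C = β·I_B = 50×0.0295 = 1.47 mA, and I_E = (β+1)I_B = 1.5 mA.
V_CE = V_CC − I_C·R_C − I_E·R_E = 9.8 − 1.47×3.3 − 1.5×0.68 = 3.92 V.
V_CE = 3.92 V > 0.2 V confirms active-region operation.

I_C ≈ 1.5 mA, V_CE ≈ 3.9 V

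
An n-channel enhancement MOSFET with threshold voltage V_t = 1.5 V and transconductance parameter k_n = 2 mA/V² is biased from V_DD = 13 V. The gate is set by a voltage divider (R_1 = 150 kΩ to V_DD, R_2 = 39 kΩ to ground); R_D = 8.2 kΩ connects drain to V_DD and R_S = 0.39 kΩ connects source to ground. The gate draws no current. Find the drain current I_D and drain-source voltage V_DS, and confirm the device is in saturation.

I_D ≈ 0.77 mA, V_DS ≈ 6.3 V

V_G = V_DD·R_2/(R_1+R_2) = 13×39/189 = 2.68 V.
Assume saturation: I_D = (k_n/2)(V_GS − V_t)² with V_GS = V_G − I_D·R_S = 2.68 − 0.39·I_D.
Substituting gives 0.152·I_D² − 1.92·I_D + 1.4 = 0, with roots I_D = 0.775 or 11.9 mA.
The root I_D = 11.9 mA gives V_GS = -1.94 V ≤ V_t, so take I_D = 0.775 mA.
Then V_GS = 2.38 V and V_DS = V_DD − I_D(R_D+R_S) = 13 − 0.775×8.59 = 6.34 V.
Saturation requires V_DS ≥ V_GS − V_t = 0.88 V; 6.34 ≥ 0.88 ✓.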